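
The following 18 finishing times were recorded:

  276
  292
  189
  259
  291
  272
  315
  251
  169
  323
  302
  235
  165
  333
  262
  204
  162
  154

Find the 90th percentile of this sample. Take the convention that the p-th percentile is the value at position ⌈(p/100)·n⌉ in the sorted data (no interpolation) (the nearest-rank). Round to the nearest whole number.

323

Sorted: 154, 162, 165, 169, 189, 204, 235, 251, 259, 262, 272, 276, 291, 292, 302, 315, 323, 333.
n = 18.
Position = ⌈90/100 · 18⌉ = ⌈16.2⌉ = 17.
The value at rank 17 is 323.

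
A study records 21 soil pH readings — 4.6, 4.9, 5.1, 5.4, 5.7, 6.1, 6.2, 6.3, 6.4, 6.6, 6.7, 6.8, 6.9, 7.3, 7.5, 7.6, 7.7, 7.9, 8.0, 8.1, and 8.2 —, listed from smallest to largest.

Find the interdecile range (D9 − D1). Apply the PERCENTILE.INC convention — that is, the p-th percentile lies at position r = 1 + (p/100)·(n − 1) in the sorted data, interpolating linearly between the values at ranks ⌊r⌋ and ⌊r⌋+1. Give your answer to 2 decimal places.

n = 21.
P10: r = 3 (integer) → 5.1.
P90: r = 19 (integer) → 8.
Difference: 8 − 5.1 = 2.9.

2.90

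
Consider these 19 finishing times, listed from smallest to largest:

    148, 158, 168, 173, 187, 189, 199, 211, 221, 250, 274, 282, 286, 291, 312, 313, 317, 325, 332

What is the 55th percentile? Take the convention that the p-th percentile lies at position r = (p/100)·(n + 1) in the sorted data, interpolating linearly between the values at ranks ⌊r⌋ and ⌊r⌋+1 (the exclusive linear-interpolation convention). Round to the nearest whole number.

n = 19.
r = (55/100)·(19 + 1) = 11.
r is an integer, so P55 is the value at rank 11: 274.

274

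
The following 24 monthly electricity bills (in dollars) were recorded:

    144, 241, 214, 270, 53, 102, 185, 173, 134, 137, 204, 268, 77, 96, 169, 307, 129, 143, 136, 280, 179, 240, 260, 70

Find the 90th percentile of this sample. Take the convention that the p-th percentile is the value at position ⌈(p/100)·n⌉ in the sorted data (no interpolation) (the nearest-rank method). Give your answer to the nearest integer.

270

Sorted: 53, 70, 77, 96, 102, 129, 134, 136, 137, 143, 144, 169, 173, 179, 185, 204, 214, 240, 241, 260, 268, 270, 280, 307.
n = 24.
Position = ⌈90/100 · 24⌉ = ⌈21.6⌉ = 22.
The value at rank 22 is 270.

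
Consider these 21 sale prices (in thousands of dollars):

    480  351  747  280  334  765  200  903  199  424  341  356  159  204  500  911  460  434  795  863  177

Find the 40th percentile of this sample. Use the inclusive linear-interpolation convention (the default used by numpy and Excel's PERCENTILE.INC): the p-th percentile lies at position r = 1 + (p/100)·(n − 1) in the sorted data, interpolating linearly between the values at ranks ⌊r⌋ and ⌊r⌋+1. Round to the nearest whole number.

Sorted: 159, 177, 199, 200, 204, 280, 334, 341, 351, 356, 424, 434, 460, 480, 500, 747, 765, 795, 863, 903, 911.
n = 21.
r = 1 + (40/100)·(21 − 1) = 1 + 8 = 9.
r is an integer, so P40 is the value at rank 9: 351.

351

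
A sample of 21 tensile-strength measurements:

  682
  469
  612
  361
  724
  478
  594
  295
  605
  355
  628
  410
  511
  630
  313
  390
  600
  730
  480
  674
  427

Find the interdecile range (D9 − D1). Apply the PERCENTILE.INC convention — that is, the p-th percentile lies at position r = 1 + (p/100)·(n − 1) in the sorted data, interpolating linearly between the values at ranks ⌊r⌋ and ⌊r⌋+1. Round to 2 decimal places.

Sorted: 295, 313, 355, 361, 390, 410, 427, 469, 478, 480, 511, 594, 600, 605, 612, 628, 630, 674, 682, 724, 730.
n = 21.
P10: r = 3 (integer) → 355.
P90: r = 19 (integer) → 682.
Difference: 682 − 355 = 327.

327.00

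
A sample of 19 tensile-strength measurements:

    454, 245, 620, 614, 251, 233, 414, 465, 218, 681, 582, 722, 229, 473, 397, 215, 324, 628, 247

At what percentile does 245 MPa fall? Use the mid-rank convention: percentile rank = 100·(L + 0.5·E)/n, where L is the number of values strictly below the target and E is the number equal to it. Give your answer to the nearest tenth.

23.7

Sorted: 215, 218, 229, 233, 245, 247, 251, 324, 397, 414, 454, 465, 473, 582, 614, 620, 628, 681, 722.
Count below 245: L = 4; count equal: E = 1; n = 19.
Percentile rank = 100·(4 + 0.5·1)/19 = 100·4.5/19 = 23.68.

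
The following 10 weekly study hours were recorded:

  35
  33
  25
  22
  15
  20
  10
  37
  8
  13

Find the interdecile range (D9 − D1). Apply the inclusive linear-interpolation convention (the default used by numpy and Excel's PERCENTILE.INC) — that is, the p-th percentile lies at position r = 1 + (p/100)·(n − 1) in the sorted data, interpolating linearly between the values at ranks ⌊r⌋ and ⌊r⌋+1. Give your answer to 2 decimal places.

Sorted: 8, 10, 13, 15, 20, 22, 25, 33, 35, 37.
n = 10.
P10: r = 1.9; ranks 1–2 are 8, 10; interpolating gives 9.8.
P90: r = 9.1; ranks 9–10 are 35, 37; interpolating gives 35.2.
Difference: 35.2 − 9.8 = 25.4.

25.40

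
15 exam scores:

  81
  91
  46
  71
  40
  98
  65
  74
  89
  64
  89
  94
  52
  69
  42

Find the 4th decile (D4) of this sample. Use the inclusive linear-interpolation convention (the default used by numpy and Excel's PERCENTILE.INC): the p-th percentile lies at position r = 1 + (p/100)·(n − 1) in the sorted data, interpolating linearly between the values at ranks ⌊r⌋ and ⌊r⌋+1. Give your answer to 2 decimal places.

67.40

Sorted: 40, 42, 46, 52, 64, 65, 69, 71, 74, 81, 89, 89, 91, 94, 98.
n = 15.
r = 1 + (40/100)·(15 − 1) = 1 + 5.6 = 6.6.
Rank 6 is 65 and rank 7 is 69.
Interpolate: 65 + 0.6·(69 − 65) = 65 + 0.6·4 = 67.4.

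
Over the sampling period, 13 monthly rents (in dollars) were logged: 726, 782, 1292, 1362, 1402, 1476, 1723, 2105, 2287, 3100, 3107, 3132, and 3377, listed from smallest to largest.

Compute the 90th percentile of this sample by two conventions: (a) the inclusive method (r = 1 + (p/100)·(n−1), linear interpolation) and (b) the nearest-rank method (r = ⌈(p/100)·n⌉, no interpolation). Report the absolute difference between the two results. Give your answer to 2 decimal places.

5.00

n = 13.
(a) r = 11.8; between ranks 11 (3107) and 12 (3132): 3127.
(b) the nearest-rank method: rank 12 → 3132.
|3127 − 3132| = 5.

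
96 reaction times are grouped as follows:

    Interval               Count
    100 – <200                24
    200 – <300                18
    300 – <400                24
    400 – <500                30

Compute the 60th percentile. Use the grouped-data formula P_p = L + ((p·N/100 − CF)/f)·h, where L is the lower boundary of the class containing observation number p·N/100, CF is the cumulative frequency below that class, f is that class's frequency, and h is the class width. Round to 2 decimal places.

365.00

N = 96; target position k = 60/100 · 96 = 57.6.
Cumulative frequencies: 24, 42, 66, 96.
Observation 57.6 falls in the class 300 – <400.
L = 300, CF = 42, f = 24, h = 100.
P60 = 300 + ((57.6 − 42)/24)·100 = 300 + 65 = 365.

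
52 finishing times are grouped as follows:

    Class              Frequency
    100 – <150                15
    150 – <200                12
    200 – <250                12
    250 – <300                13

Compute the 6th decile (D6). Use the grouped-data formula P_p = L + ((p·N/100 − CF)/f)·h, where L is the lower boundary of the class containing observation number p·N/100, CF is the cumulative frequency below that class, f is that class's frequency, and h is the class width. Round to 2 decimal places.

217.50

N = 52; target position k = 60/100 · 52 = 31.2.
Cumulative frequencies: 15, 27, 39, 52.
Observation 31.2 falls in the class 200 – <250.
L = 200, CF = 27, f = 12, h = 50.
P60 = 200 + ((31.2 − 27)/12)·50 = 200 + 17.5 = 217.5.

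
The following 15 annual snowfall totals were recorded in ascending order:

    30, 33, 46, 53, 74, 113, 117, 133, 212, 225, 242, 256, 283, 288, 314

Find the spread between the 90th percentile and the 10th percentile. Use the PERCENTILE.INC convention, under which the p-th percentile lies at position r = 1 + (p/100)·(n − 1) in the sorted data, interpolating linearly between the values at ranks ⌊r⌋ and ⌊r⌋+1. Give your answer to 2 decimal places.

n = 15.
P10: r = 2.4; ranks 2–3 are 33, 46; interpolating gives 38.2.
P90: r = 13.6; ranks 13–14 are 283, 288; interpolating gives 286.
Difference: 286 − 38.2 = 247.8.

247.80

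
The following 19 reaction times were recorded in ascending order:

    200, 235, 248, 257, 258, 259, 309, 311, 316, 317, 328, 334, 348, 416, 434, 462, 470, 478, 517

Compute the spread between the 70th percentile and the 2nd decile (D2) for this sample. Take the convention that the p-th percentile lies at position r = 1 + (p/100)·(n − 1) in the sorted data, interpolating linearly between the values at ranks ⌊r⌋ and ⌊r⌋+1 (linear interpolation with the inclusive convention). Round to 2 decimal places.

131.20

n = 19.
P20: r = 4.6; ranks 4–5 are 257, 258; interpolating gives 257.6.
P70: r = 13.6; ranks 13–14 are 348, 416; interpolating gives 388.8.
Difference: 388.8 − 257.6 = 131.2.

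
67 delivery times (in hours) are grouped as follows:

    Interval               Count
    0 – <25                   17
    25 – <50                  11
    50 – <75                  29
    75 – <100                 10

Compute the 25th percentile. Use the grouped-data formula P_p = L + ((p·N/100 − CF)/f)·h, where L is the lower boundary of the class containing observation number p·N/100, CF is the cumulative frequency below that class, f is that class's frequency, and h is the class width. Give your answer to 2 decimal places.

N = 67; target position k = 25/100 · 67 = 16.75.
Cumulative frequencies: 17, 28, 57, 67.
Observation 16.75 falls in the class 0 – <25.
L = 0, CF = 0, f = 17, h = 25.
P25 = 0 + ((16.75 − 0)/17)·25 = 0 + 24.6324 = 24.6324.

24.63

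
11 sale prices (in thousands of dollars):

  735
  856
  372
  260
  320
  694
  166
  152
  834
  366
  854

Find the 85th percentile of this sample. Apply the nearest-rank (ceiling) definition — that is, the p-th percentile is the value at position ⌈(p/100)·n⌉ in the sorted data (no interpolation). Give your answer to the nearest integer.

854

Sorted: 152, 166, 260, 320, 366, 372, 694, 735, 834, 854, 856.
n = 11.
Position = ⌈85/100 · 11⌉ = ⌈9.35⌉ = 10.
The value at rank 10 is 854.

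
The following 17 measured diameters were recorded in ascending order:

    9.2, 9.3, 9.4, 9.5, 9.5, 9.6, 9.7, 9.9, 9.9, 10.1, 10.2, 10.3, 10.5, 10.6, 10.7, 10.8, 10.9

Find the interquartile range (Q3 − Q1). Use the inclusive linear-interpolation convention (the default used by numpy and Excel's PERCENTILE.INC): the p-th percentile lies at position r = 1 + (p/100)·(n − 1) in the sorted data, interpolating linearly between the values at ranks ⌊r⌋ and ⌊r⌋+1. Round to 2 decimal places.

n = 17.
P25: r = 5 (integer) → 9.5.
P75: r = 13 (integer) → 10.5.
Difference: 10.5 − 9.5 = 1.

1.00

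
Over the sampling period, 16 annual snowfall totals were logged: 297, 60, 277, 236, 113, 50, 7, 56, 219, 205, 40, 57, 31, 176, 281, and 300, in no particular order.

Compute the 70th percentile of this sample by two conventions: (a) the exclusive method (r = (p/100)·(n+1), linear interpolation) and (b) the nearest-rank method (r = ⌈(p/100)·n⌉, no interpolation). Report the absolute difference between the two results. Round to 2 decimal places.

1.70

Sorted: 7, 31, 40, 50, 56, 57, 60, 113, 176, 205, 219, 236, 277, 281, 297, 300.
n = 16.
(a) r = 11.9; between ranks 11 (219) and 12 (236): 234.3.
(b) the nearest-rank method: rank 12 → 236.
|234.3 − 236| = 1.7.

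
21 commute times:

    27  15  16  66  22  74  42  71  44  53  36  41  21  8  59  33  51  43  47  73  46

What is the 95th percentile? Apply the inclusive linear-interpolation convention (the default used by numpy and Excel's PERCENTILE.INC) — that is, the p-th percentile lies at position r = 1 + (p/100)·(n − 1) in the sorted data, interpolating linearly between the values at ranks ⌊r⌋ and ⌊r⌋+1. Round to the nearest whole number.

Sorted: 8, 15, 16, 21, 22, 27, 33, 36, 41, 42, 43, 44, 46, 47, 51, 53, 59, 66, 71, 73, 74.
n = 21.
r = 1 + (95/100)·(21 − 1) = 1 + 19 = 20.
r is an integer, so P95 is the value at rank 20: 73.

73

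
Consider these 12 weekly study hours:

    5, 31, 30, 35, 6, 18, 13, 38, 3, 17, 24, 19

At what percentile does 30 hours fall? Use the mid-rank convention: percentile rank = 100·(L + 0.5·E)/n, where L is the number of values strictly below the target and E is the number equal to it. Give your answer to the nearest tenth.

70.8

Sorted: 3, 5, 6, 13, 17, 18, 19, 24, 30, 31, 35, 38.
Count below 30: L = 8; count equal: E = 1; n = 12.
Percentile rank = 100·(8 + 0.5·1)/12 = 100·8.5/12 = 70.83.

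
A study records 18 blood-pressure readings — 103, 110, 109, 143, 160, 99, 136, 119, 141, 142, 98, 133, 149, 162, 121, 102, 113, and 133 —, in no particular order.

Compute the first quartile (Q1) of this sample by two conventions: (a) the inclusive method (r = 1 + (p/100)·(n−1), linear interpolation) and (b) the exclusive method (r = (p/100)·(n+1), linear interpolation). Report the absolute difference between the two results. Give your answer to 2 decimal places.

Sorted: 98, 99, 102, 103, 109, 110, 113, 119, 121, 133, 133, 136, 141, 142, 143, 149, 160, 162.
n = 18.
(a) r = 5.25; between ranks 5 (109) and 6 (110): 109.25.
(b) r = 4.75; between ranks 4 (103) and 5 (109): 107.5.
|109.25 − 107.5| = 1.75.

1.75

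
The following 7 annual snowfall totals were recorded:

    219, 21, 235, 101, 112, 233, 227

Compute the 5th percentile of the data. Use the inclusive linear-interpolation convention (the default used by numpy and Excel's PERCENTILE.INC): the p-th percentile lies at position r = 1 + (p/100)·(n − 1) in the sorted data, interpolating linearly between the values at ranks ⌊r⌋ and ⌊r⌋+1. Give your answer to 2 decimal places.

45.00

Sorted: 21, 101, 112, 219, 227, 233, 235.
n = 7.
r = 1 + (5/100)·(7 − 1) = 1 + 0.3 = 1.3.
Rank 1 is 21 and rank 2 is 101.
Interpolate: 21 + 0.3·(101 − 21) = 21 + 0.3·80 = 45.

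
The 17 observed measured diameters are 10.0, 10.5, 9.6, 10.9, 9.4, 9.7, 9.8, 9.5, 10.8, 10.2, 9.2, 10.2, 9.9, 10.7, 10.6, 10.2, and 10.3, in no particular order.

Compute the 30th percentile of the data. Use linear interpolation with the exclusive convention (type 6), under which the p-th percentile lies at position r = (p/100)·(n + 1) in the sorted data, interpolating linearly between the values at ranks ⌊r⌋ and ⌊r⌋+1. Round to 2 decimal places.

Sorted: 9.2, 9.4, 9.5, 9.6, 9.7, 9.8, 9.9, 10.0, 10.2, 10.2, 10.2, 10.3, 10.5, 10.6, 10.7, 10.8, 10.9.
n = 17.
r = (30/100)·(17 + 1) = 5.4.
Rank 5 is 9.7 and rank 6 is 9.8.
Interpolate: 9.7 + 0.4·(9.8 − 9.7) = 9.7 + 0.4·0.1 = 9.74.

9.74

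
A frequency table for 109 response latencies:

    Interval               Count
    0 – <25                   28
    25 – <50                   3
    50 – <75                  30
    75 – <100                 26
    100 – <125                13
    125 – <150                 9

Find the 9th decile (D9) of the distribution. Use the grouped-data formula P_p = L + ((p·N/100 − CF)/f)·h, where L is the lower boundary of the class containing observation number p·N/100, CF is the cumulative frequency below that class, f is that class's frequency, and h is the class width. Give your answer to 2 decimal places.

N = 109; target position k = 90/100 · 109 = 98.1.
Cumulative frequencies: 28, 31, 61, 87, 100, 109.
Observation 98.1 falls in the class 100 – <125.
L = 100, CF = 87, f = 13, h = 25.
P90 = 100 + ((98.1 − 87)/13)·25 = 100 + 21.3462 = 121.346.

121.35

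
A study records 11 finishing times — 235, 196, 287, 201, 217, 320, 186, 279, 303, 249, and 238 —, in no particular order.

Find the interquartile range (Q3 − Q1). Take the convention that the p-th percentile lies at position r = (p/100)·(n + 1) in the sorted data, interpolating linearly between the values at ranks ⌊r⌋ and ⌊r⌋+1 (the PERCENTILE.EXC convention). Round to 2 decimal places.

Sorted: 186, 196, 201, 217, 235, 238, 249, 279, 287, 303, 320.
n = 11.
P25: r = 3 (integer) → 201.
P75: r = 9 (integer) → 287.
Difference: 287 − 201 = 86.

86.00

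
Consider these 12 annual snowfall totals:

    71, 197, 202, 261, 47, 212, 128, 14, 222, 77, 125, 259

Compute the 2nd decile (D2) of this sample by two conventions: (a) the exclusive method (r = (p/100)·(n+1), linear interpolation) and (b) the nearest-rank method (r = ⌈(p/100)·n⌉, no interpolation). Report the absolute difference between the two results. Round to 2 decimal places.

9.60

Sorted: 14, 47, 71, 77, 125, 128, 197, 202, 212, 222, 259, 261.
n = 12.
(a) r = 2.6; between ranks 2 (47) and 3 (71): 61.4.
(b) the nearest-rank method: rank 3 → 71.
|61.4 − 71| = 9.6.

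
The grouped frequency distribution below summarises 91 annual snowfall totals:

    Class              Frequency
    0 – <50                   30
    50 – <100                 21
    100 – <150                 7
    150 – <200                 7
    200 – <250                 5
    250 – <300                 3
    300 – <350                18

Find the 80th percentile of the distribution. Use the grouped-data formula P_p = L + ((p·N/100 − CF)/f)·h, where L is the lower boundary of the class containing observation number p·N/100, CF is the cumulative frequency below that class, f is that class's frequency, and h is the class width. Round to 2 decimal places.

296.67

N = 91; target position k = 80/100 · 91 = 72.8.
Cumulative frequencies: 30, 51, 58, 65, 70, 73, 91.
Observation 72.8 falls in the class 250 – <300.
L = 250, CF = 70, f = 3, h = 50.
P80 = 250 + ((72.8 − 70)/3)·50 = 250 + 46.6667 = 296.667.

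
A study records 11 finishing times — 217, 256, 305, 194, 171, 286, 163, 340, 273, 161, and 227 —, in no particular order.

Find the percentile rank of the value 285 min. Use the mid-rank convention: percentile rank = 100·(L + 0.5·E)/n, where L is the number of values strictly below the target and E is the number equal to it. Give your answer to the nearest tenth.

72.7

Sorted: 161, 163, 171, 194, 217, 227, 256, 273, 286, 305, 340.
Count below 285: L = 8; count equal: E = 0; n = 11.
Percentile rank = 100·(8 + 0.5·0)/11 = 100·8/11 = 72.73.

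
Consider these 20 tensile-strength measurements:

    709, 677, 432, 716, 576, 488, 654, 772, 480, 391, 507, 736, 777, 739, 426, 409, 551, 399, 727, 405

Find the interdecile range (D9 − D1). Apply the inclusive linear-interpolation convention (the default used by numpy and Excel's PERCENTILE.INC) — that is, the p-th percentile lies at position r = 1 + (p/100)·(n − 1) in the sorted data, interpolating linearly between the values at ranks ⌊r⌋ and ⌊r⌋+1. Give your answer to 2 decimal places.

Sorted: 391, 399, 405, 409, 426, 432, 480, 488, 507, 551, 576, 654, 677, 709, 716, 727, 736, 739, 772, 777.
n = 20.
P10: r = 2.9; ranks 2–3 are 399, 405; interpolating gives 404.4.
P90: r = 18.1; ranks 18–19 are 739, 772; interpolating gives 742.3.
Difference: 742.3 − 404.4 = 337.9.

337.90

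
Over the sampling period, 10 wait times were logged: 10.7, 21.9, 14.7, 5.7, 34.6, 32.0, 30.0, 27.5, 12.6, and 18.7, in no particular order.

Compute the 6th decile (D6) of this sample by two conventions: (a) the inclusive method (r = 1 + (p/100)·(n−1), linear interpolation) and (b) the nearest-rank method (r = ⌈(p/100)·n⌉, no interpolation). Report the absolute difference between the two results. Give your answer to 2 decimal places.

2.24

Sorted: 5.7, 10.7, 12.6, 14.7, 18.7, 21.9, 27.5, 30.0, 32.0, 34.6.
n = 10.
(a) r = 6.4; between ranks 6 (21.9) and 7 (27.5): 24.14.
(b) the nearest-rank method: rank 6 → 21.9.
|24.14 − 21.9| = 2.24.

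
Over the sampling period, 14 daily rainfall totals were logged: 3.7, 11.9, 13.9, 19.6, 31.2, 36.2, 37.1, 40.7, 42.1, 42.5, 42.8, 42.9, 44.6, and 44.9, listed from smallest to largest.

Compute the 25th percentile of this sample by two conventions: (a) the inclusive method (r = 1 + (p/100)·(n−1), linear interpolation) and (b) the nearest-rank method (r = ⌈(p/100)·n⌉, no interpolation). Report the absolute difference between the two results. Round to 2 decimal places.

n = 14.
(a) r = 4.25; between ranks 4 (19.6) and 5 (31.2): 22.5.
(b) the nearest-rank method: rank 4 → 19.6.
|22.5 − 19.6| = 2.9.

2.90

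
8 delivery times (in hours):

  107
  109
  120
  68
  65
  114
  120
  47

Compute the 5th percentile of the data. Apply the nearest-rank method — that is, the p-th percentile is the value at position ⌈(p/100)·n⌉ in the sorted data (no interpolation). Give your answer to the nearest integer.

Sorted: 47, 65, 68, 107, 109, 114, 120, 120.
n = 8.
Position = ⌈5/100 · 8⌉ = ⌈0.4⌉ = 1.
The value at rank 1 is 47.

47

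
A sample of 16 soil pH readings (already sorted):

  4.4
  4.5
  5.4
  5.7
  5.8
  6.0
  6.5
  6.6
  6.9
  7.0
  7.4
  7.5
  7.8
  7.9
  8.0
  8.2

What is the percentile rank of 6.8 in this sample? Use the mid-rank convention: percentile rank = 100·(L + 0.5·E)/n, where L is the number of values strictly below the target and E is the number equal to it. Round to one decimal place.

Count below 6.8: L = 8; count equal: E = 0; n = 16.
Percentile rank = 100·(8 + 0.5·0)/16 = 100·8/16 = 50.

50.0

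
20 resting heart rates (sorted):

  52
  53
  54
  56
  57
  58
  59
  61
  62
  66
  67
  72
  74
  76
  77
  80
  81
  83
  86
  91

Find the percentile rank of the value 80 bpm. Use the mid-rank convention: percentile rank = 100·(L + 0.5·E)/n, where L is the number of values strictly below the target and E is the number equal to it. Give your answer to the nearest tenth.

Count below 80: L = 15; count equal: E = 1; n = 20.
Percentile rank = 100·(15 + 0.5·1)/20 = 100·15.5/20 = 77.5.

77.5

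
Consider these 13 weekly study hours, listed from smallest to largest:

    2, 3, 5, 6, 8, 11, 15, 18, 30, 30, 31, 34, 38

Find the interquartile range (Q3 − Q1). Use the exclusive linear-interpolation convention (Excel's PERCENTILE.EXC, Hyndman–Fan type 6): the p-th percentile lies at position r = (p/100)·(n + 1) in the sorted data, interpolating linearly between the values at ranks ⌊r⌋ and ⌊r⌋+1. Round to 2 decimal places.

25.00

n = 13.
P25: r = 3.5; ranks 3–4 are 5, 6; interpolating gives 5.5.
P75: r = 10.5; ranks 10–11 are 30, 31; interpolating gives 30.5.
Difference: 30.5 − 5.5 = 25.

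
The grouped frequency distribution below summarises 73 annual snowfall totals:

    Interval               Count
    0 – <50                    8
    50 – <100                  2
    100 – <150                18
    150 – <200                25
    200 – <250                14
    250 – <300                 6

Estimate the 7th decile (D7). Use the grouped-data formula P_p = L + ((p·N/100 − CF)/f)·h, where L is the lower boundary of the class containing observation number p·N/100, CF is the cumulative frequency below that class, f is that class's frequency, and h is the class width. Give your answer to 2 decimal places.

N = 73; target position k = 70/100 · 73 = 51.1.
Cumulative frequencies: 8, 10, 28, 53, 67, 73.
Observation 51.1 falls in the class 150 – <200.
L = 150, CF = 28, f = 25, h = 50.
P70 = 150 + ((51.1 − 28)/25)·50 = 150 + 46.2 = 196.2.

196.20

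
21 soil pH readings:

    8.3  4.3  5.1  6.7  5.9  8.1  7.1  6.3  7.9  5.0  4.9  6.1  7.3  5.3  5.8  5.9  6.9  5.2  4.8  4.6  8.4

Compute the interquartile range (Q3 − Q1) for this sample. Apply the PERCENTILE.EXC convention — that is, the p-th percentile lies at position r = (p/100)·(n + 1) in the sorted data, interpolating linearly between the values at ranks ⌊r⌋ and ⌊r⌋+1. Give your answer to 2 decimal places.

Sorted: 4.3, 4.6, 4.8, 4.9, 5.0, 5.1, 5.2, 5.3, 5.8, 5.9, 5.9, 6.1, 6.3, 6.7, 6.9, 7.1, 7.3, 7.9, 8.1, 8.3, 8.4.
n = 21.
P25: r = 5.5; ranks 5–6 are 5.0, 5.1; interpolating gives 5.05.
P75: r = 16.5; ranks 16–17 are 7.1, 7.3; interpolating gives 7.2.
Difference: 7.2 − 5.05 = 2.15.

2.15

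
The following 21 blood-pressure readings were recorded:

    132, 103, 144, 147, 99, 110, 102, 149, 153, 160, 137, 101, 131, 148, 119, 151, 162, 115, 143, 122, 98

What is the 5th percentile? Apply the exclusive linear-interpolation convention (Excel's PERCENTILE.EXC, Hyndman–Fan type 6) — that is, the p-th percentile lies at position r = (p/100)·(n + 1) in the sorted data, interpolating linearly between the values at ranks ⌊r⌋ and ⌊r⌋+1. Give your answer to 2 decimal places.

98.10

Sorted: 98, 99, 101, 102, 103, 110, 115, 119, 122, 131, 132, 137, 143, 144, 147, 148, 149, 151, 153, 160, 162.
n = 21.
r = (5/100)·(21 + 1) = 1.1.
Rank 1 is 98 and rank 2 is 99.
Interpolate: 98 + 0.1·(99 − 98) = 98 + 0.1·1 = 98.1.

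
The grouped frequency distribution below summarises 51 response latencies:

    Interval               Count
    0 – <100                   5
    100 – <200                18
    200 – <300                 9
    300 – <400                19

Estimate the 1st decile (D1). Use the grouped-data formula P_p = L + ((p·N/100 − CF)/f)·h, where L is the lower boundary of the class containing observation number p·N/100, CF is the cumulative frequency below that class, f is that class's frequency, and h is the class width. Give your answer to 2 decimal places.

100.56

N = 51; target position k = 10/100 · 51 = 5.1.
Cumulative frequencies: 5, 23, 32, 51.
Observation 5.1 falls in the class 100 – <200.
L = 100, CF = 5, f = 18, h = 100.
P10 = 100 + ((5.1 − 5)/18)·100 = 100 + 0.555556 = 100.556.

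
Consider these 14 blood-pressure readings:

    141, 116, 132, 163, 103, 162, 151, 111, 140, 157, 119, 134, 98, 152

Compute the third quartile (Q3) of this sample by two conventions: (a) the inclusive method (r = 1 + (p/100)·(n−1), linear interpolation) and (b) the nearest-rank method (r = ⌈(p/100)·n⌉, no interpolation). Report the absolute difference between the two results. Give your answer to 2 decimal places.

Sorted: 98, 103, 111, 116, 119, 132, 134, 140, 141, 151, 152, 157, 162, 163.
n = 14.
(a) r = 10.75; between ranks 10 (151) and 11 (152): 151.75.
(b) the nearest-rank method: rank 11 → 152.
|151.75 − 152| = 0.25.

0.25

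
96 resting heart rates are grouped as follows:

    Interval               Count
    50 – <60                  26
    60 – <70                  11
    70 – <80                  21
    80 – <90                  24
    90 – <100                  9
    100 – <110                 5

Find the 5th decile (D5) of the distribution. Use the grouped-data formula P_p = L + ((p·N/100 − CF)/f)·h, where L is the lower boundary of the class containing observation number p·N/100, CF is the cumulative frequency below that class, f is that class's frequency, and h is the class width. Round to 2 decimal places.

N = 96; target position k = 50/100 · 96 = 48.
Cumulative frequencies: 26, 37, 58, 82, 91, 96.
Observation 48 falls in the class 70 – <80.
L = 70, CF = 37, f = 21, h = 10.
P50 = 70 + ((48 − 37)/21)·10 = 70 + 5.2381 = 75.2381.

75.24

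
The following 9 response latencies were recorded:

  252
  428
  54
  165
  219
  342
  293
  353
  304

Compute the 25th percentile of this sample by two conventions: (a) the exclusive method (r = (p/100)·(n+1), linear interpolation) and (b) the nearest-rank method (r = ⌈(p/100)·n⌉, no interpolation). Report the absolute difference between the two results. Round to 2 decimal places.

Sorted: 54, 165, 219, 252, 293, 304, 342, 353, 428.
n = 9.
(a) r = 2.5; between ranks 2 (165) and 3 (219): 192.
(b) the nearest-rank method: rank 3 → 219.
|192 − 219| = 27.

27.00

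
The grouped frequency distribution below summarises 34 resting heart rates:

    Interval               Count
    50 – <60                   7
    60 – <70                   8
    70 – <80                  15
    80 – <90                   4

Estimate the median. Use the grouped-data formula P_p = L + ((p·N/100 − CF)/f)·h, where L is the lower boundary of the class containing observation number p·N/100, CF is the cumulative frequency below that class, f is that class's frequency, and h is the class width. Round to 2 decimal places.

N = 34; target position k = 50/100 · 34 = 17.
Cumulative frequencies: 7, 15, 30, 34.
Observation 17 falls in the class 70 – <80.
L = 70, CF = 15, f = 15, h = 10.
P50 = 70 + ((17 − 15)/15)·10 = 70 + 1.33333 = 71.3333.

71.33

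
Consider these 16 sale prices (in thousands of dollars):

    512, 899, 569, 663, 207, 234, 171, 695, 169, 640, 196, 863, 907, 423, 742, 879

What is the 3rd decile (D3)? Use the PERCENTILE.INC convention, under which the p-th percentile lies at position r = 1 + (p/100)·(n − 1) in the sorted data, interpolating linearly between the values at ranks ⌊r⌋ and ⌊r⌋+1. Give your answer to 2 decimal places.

Sorted: 169, 171, 196, 207, 234, 423, 512, 569, 640, 663, 695, 742, 863, 879, 899, 907.
n = 16.
r = 1 + (30/100)·(16 − 1) = 1 + 4.5 = 5.5.
Rank 5 is 234 and rank 6 is 423.
Interpolate: 234 + 0.5·(423 − 234) = 234 + 0.5·189 = 328.5.

328.50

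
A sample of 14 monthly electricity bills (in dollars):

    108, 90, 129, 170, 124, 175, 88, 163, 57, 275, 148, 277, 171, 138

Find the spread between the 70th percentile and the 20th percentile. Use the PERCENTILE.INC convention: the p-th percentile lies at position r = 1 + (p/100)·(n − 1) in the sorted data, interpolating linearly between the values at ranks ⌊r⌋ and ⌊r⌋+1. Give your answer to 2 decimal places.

69.30

Sorted: 57, 88, 90, 108, 124, 129, 138, 148, 163, 170, 171, 175, 275, 277.
n = 14.
P20: r = 3.6; ranks 3–4 are 90, 108; interpolating gives 100.8.
P70: r = 10.1; ranks 10–11 are 170, 171; interpolating gives 170.1.
Difference: 170.1 − 100.8 = 69.3.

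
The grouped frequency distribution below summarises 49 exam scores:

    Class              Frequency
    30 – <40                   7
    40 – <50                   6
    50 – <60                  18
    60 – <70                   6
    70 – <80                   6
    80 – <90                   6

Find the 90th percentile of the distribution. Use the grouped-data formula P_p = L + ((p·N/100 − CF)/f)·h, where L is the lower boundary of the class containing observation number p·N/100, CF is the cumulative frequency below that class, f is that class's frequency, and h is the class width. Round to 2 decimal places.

81.83

N = 49; target position k = 90/100 · 49 = 44.1.
Cumulative frequencies: 7, 13, 31, 37, 43, 49.
Observation 44.1 falls in the class 80 – <90.
L = 80, CF = 43, f = 6, h = 10.
P90 = 80 + ((44.1 − 43)/6)·10 = 80 + 1.83333 = 81.8333.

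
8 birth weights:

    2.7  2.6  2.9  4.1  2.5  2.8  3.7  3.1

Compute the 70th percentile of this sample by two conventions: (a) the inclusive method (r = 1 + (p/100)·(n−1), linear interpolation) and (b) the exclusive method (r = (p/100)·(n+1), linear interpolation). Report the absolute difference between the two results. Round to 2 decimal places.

Sorted: 2.5, 2.6, 2.7, 2.8, 2.9, 3.1, 3.7, 4.1.
n = 8.
(a) r = 5.9; between ranks 5 (2.9) and 6 (3.1): 3.08.
(b) r = 6.3; between ranks 6 (3.1) and 7 (3.7): 3.28.
|3.08 − 3.28| = 0.2.

0.20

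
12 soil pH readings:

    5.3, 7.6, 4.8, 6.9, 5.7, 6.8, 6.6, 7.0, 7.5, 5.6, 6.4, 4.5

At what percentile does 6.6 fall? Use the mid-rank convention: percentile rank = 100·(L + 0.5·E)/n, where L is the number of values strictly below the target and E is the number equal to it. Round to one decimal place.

54.2

Sorted: 4.5, 4.8, 5.3, 5.6, 5.7, 6.4, 6.6, 6.8, 6.9, 7.0, 7.5, 7.6.
Count below 6.6: L = 6; count equal: E = 1; n = 12.
Percentile rank = 100·(6 + 0.5·1)/12 = 100·6.5/12 = 54.17.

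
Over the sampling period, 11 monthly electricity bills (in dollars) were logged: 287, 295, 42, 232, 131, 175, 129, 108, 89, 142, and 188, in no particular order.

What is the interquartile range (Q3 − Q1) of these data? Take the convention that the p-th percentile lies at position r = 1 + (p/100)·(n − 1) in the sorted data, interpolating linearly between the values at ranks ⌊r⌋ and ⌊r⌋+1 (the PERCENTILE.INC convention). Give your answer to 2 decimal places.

Sorted: 42, 89, 108, 129, 131, 142, 175, 188, 232, 287, 295.
n = 11.
P25: r = 3.5; ranks 3–4 are 108, 129; interpolating gives 118.5.
P75: r = 8.5; ranks 8–9 are 188, 232; interpolating gives 210.
Difference: 210 − 118.5 = 91.5.

91.50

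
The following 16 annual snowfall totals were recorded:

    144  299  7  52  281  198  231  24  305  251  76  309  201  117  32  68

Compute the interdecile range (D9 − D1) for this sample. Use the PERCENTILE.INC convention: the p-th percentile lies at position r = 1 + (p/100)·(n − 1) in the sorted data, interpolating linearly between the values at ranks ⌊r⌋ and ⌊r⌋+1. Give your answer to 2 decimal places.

274.00

Sorted: 7, 24, 32, 52, 68, 76, 117, 144, 198, 201, 231, 251, 281, 299, 305, 309.
n = 16.
P10: r = 2.5; ranks 2–3 are 24, 32; interpolating gives 28.
P90: r = 14.5; ranks 14–15 are 299, 305; interpolating gives 302.
Difference: 302 − 28 = 274.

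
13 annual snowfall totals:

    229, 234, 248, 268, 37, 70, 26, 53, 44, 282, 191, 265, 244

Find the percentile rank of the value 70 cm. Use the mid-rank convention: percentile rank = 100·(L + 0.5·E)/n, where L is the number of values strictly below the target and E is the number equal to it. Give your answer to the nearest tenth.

34.6

Sorted: 26, 37, 44, 53, 70, 191, 229, 234, 244, 248, 265, 268, 282.
Count below 70: L = 4; count equal: E = 1; n = 13.
Percentile rank = 100·(4 + 0.5·1)/13 = 100·4.5/13 = 34.62.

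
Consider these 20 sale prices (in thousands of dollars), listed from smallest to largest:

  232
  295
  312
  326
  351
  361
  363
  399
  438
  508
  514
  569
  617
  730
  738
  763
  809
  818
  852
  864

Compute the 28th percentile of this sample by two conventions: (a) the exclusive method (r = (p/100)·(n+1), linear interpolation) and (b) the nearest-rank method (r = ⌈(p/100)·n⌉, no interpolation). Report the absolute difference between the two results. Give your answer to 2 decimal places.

n = 20.
(a) r = 5.88; between ranks 5 (351) and 6 (361): 359.8.
(b) the nearest-rank method: rank 6 → 361.
|359.8 − 361| = 1.2.

1.20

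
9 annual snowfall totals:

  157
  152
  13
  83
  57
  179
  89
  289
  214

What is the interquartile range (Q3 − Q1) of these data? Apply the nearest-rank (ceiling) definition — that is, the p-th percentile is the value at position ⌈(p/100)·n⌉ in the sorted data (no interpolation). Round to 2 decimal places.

96.00

Sorted: 13, 57, 83, 89, 152, 157, 179, 214, 289.
n = 9.
P25: rank ⌈25/100·9⌉ = 3 → 83.
P75: rank ⌈75/100·9⌉ = 7 → 179.
Difference: 179 − 83 = 96.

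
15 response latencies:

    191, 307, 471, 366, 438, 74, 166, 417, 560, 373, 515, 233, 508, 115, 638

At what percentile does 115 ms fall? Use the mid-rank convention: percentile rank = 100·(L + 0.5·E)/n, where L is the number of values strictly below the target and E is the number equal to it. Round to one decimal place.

10.0

Sorted: 74, 115, 166, 191, 233, 307, 366, 373, 417, 438, 471, 508, 515, 560, 638.
Count below 115: L = 1; count equal: E = 1; n = 15.
Percentile rank = 100·(1 + 0.5·1)/15 = 100·1.5/15 = 10.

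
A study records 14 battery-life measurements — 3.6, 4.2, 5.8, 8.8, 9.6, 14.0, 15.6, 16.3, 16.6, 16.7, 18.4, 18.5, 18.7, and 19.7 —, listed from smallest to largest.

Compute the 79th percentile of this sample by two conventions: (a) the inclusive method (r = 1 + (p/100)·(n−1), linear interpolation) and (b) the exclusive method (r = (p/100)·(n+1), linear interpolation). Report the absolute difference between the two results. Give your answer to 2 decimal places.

0.06

n = 14.
(a) r = 11.27; between ranks 11 (18.4) and 12 (18.5): 18.427.
(b) r = 11.85; between ranks 11 (18.4) and 12 (18.5): 18.485.
|18.427 − 18.485| = 0.058.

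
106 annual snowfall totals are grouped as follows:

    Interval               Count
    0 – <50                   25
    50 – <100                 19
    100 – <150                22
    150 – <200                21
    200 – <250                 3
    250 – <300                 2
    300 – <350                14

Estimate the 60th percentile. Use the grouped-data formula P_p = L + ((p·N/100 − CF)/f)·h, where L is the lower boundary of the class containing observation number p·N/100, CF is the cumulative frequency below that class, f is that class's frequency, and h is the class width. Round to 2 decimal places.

144.55

N = 106; target position k = 60/100 · 106 = 63.6.
Cumulative frequencies: 25, 44, 66, 87, 90, 92, 106.
Observation 63.6 falls in the class 100 – <150.
L = 100, CF = 44, f = 22, h = 50.
P60 = 100 + ((63.6 − 44)/22)·50 = 100 + 44.5455 = 144.545.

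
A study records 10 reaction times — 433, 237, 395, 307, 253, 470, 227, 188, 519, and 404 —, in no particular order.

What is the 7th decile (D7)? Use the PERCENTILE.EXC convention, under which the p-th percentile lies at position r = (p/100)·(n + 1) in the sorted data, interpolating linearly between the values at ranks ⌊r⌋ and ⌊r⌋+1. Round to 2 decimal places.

Sorted: 188, 227, 237, 253, 307, 395, 404, 433, 470, 519.
n = 10.
r = (70/100)·(10 + 1) = 7.7.
Rank 7 is 404 and rank 8 is 433.
Interpolate: 404 + 0.7·(433 − 404) = 404 + 0.7·29 = 424.3.

424.30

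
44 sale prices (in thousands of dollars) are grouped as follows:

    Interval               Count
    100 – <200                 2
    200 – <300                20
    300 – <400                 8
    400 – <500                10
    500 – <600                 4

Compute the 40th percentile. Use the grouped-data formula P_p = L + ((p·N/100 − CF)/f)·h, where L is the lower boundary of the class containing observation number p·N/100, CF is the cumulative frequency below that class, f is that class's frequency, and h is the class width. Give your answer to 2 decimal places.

N = 44; target position k = 40/100 · 44 = 17.6.
Cumulative frequencies: 2, 22, 30, 40, 44.
Observation 17.6 falls in the class 200 – <300.
L = 200, CF = 2, f = 20, h = 100.
P40 = 200 + ((17.6 − 2)/20)·100 = 200 + 78 = 278.

278.00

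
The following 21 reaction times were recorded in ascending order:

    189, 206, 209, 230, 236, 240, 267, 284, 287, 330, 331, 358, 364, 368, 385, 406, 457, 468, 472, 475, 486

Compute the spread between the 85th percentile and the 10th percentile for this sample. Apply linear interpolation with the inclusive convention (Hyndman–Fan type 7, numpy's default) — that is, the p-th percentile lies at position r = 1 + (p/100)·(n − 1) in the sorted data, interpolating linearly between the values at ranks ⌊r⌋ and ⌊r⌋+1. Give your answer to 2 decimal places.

259.00

n = 21.
P10: r = 3 (integer) → 209.
P85: r = 18 (integer) → 468.
Difference: 468 − 209 = 259.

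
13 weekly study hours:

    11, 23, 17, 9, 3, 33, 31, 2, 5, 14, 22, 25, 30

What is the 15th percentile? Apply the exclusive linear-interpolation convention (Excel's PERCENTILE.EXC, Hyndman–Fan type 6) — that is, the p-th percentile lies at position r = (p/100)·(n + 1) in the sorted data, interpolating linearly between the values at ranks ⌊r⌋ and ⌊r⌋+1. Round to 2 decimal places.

Sorted: 2, 3, 5, 9, 11, 14, 17, 22, 23, 25, 30, 31, 33.
n = 13.
r = (15/100)·(13 + 1) = 2.1.
Rank 2 is 3 and rank 3 is 5.
Interpolate: 3 + 0.1·(5 − 3) = 3 + 0.1·2 = 3.2.

3.20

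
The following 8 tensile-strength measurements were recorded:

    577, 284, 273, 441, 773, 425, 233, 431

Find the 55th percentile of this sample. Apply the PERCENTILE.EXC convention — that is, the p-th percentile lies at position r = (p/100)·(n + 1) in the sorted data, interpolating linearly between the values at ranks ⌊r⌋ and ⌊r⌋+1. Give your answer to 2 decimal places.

430.70

Sorted: 233, 273, 284, 425, 431, 441, 577, 773.
n = 8.
r = (55/100)·(8 + 1) = 4.95.
Rank 4 is 425 and rank 5 is 431.
Interpolate: 425 + 0.95·(431 − 425) = 425 + 0.95·6 = 430.7.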